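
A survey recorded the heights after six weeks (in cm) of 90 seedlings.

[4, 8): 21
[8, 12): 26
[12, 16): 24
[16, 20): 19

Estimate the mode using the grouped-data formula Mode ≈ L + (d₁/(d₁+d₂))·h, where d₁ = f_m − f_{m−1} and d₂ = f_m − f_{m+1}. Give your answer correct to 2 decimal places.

Modal class: [8, 12) (highest frequency 26).
d₁ = 26 − 21 = 5, d₂ = 26 − 24 = 2
Mode ≈ 8 + (5/(5+2)) × 4 = 8 + 2.8571 = 10.8571

10.86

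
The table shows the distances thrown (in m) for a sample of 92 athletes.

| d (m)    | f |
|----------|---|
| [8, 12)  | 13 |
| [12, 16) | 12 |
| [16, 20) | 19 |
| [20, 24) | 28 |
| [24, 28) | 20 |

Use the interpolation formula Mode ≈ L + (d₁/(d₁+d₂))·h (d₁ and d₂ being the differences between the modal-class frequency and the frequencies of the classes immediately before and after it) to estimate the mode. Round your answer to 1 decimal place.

22.1

Modal class: [20, 24) (highest frequency 28).
d₁ = 28 − 19 = 9, d₂ = 28 − 20 = 8
Mode ≈ 20 + (9/(9+8)) × 4 = 20 + 2.1176 = 22.1176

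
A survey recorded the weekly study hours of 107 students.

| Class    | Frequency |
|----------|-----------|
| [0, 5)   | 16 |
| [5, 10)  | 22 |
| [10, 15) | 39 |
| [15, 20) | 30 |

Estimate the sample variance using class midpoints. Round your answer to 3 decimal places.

Midpoints: 2.5, 7.5, 12.5, 17.5
n = 107, Σfm = 1217.5, mean = 11.3785
Σfm² = 16618.75
Σf(m − x̄)² = Σfm² − (Σfm)²/n = 16618.75 − 1217.5²/107 = 2765.4206
Sample variance = 2765.4206 / 106 = 26.0889

26.089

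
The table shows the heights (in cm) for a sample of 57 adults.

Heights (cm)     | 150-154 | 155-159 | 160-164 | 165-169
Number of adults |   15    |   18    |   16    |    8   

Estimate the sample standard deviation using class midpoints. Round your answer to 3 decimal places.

Midpoints: 152, 157, 162, 167
n = 57, Σfm = 9034, mean = 158.4912
Σfm² = 1433258
Σf(m − x̄)² = Σfm² − (Σfm)²/n = 1433258 − 9034²/57 = 1448.2456
Sample variance = 1448.2456 / 56 = 25.8615
Standard deviation = √25.8615 = 5.0854

5.085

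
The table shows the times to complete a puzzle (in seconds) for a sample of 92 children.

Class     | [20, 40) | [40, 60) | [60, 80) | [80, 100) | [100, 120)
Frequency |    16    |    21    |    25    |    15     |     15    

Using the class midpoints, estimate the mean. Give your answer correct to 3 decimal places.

Midpoints: 30, 50, 70, 90, 110
Σfm = 16×30 + 21×50 + 25×70 + 15×90 + 15×110 = 6280
n = Σf = 92
Mean = 6280 / 92 = 68.2609

68.261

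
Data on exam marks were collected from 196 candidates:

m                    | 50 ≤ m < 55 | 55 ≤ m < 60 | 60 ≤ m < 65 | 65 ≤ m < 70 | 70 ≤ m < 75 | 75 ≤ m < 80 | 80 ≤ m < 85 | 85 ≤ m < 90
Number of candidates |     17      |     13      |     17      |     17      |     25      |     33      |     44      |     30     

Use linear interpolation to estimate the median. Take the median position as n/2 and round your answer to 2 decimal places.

Cumulative frequencies: 17, 30, 47, 64, 89, 122, 166, 196
n = 196; position = n/2 = 98.
This falls in the class 75 ≤ m < 80: L = 75, F = 89, f = 33, h = 5.
Median ≈ 75 + ((98 − 89) / 33) × 5 = 76.3636

76.36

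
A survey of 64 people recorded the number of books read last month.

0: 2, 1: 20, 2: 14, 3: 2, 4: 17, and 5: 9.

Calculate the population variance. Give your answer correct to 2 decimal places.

2.43

Values: 0, 1, 2, 3, 4, 5
n = 64, Σfx = 167, mean = 2.6094
Σfx² = 591
Σf(x − x̄)² = Σfx² − (Σfx)²/n = 591 − 167²/64 = 155.2344
Population variance = 155.2344 / 64 = 2.4255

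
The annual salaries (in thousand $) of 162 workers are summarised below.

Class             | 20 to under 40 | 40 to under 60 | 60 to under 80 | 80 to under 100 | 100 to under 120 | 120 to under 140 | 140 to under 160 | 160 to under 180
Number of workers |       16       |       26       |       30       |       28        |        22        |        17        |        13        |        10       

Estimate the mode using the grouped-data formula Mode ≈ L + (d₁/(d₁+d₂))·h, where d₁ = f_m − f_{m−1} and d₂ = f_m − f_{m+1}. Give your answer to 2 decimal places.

Modal class: 60 to under 80 (highest frequency 30).
d₁ = 30 − 26 = 4, d₂ = 30 − 28 = 2
Mode ≈ 60 + (4/(4+2)) × 20 = 60 + 13.3333 = 73.3333

73.33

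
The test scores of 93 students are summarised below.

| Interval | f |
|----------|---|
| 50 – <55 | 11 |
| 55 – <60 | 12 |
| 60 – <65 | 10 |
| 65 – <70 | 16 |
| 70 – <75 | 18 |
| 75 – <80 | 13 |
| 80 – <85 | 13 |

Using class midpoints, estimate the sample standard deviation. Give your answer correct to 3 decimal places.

Midpoints: 52.5, 57.5, 62.5, 67.5, 72.5, 77.5, 82.5
n = 93, Σfm = 6357.5, mean = 68.3602
Σfm² = 443131.25
Σf(m − x̄)² = Σfm² − (Σfm)²/n = 443131.25 − 6357.5²/93 = 8531.1828
Sample variance = 8531.1828 / 92 = 92.7302
Standard deviation = √92.7302 = 9.6297

9.630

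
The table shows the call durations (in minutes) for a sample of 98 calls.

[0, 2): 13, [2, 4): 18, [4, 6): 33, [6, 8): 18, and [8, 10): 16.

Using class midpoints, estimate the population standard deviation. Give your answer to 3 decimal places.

2.488

Midpoints: 1, 3, 5, 7, 9
n = 98, Σfm = 502, mean = 5.1224
Σfm² = 3178
Σf(m − x̄)² = Σfm² − (Σfm)²/n = 3178 − 502²/98 = 606.5306
Population variance = 606.5306 / 98 = 6.1891
Standard deviation = √6.1891 = 2.4878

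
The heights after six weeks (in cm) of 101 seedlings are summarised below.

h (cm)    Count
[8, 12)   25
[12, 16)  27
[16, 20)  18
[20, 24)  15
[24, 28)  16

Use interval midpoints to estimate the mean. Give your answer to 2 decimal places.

Midpoints: 10, 14, 18, 22, 26
Σfm = 25×10 + 27×14 + 18×18 + 15×22 + 16×26 = 1698
n = Σf = 101
Mean = 1698 / 101 = 16.8119

16.81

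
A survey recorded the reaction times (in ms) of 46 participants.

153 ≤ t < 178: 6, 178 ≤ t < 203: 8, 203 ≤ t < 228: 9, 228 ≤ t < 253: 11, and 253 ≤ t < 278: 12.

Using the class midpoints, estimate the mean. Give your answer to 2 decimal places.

223.65

Midpoints: 165.5, 190.5, 215.5, 240.5, 265.5
Σfm = 6×165.5 + 8×190.5 + 9×215.5 + 11×240.5 + 12×265.5 = 10288
n = Σf = 46
Mean = 10288 / 46 = 223.6522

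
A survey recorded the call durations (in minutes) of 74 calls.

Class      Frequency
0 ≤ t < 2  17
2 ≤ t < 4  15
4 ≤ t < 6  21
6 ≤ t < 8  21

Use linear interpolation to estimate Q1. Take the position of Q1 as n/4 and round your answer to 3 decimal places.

2.200

Cumulative frequencies: 17, 32, 53, 74
n = 74; position = n/4 = 18.5.
This falls in the class 2 ≤ t < 4: L = 2, F = 17, f = 15, h = 2.
Lower quartile ≈ 2 + ((18.5 − 17) / 15) × 2 = 2.2000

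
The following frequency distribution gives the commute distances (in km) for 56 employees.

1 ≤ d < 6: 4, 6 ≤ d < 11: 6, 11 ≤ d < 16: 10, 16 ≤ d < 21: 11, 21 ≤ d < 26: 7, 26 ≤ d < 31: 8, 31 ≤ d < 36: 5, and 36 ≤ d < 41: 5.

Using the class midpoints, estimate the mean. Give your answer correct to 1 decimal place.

20.6

Midpoints: 3.5, 8.5, 13.5, 18.5, 23.5, 28.5, 33.5, 38.5
Σfm = 4×3.5 + 6×8.5 + 10×13.5 + 11×18.5 + 7×23.5 + 8×28.5 + 5×33.5 + 5×38.5 = 1156
n = Σf = 56
Mean = 1156 / 56 = 20.6429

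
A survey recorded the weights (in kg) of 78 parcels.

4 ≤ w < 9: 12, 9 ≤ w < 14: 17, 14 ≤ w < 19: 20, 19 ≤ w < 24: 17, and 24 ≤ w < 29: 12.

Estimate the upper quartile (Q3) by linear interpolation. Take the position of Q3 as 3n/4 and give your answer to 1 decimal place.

21.8

Cumulative frequencies: 12, 29, 49, 66, 78
n = 78; position = 3n/4 = 58.5.
This falls in the class 19 ≤ w < 24: L = 19, F = 49, f = 17, h = 5.
Upper quartile ≈ 19 + ((58.5 − 49) / 17) × 5 = 21.7941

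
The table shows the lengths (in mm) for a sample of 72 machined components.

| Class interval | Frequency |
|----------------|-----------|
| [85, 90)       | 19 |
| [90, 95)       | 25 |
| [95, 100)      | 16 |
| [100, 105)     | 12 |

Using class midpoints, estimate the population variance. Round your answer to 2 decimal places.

26.69

Midpoints: 87.5, 92.5, 97.5, 102.5
n = 72, Σfm = 6765, mean = 93.9583
Σfm² = 637550
Σf(m − x̄)² = Σfm² − (Σfm)²/n = 637550 − 6765²/72 = 1921.8750
Population variance = 1921.8750 / 72 = 26.6927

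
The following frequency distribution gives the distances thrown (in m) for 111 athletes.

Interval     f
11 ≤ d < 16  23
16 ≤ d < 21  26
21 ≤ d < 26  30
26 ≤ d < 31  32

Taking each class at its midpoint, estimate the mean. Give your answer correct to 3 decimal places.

Midpoints: 13.5, 18.5, 23.5, 28.5
Σfm = 23×13.5 + 26×18.5 + 30×23.5 + 32×28.5 = 2408.5
n = Σf = 111
Mean = 2408.5 / 111 = 21.6982

21.698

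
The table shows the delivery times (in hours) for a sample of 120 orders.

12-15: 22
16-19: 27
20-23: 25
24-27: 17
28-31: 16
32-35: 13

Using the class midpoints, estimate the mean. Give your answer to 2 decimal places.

Midpoints: 13.5, 17.5, 21.5, 25.5, 29.5, 33.5
Σfm = 22×13.5 + 27×17.5 + 25×21.5 + 17×25.5 + 16×29.5 + 13×33.5 = 2648
n = Σf = 120
Mean = 2648 / 120 = 22.0667

22.07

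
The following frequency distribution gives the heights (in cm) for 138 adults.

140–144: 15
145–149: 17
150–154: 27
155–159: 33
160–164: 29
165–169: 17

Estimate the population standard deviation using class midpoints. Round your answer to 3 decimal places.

Midpoints: 142, 147, 152, 157, 162, 167
n = 138, Σfm = 21451, mean = 155.4420
Σfm² = 3342227
Σf(m − x̄)² = Σfm² − (Σfm)²/n = 3342227 − 21451²/138 = 7840.0362
Population variance = 7840.0362 / 138 = 56.8119
Standard deviation = √56.8119 = 7.5374

7.537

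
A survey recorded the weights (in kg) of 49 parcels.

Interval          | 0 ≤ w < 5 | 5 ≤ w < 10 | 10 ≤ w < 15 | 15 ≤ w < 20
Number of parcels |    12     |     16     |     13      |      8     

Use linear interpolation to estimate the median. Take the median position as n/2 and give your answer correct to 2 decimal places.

8.91

Cumulative frequencies: 12, 28, 41, 49
n = 49; position = n/2 = 24.5.
This falls in the class 5 ≤ w < 10: L = 5, F = 12, f = 16, h = 5.
Median ≈ 5 + ((24.5 − 12) / 16) × 5 = 8.9062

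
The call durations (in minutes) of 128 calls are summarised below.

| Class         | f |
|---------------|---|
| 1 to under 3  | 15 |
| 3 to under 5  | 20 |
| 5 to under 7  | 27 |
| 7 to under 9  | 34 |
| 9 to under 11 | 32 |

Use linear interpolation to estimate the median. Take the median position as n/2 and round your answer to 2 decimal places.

7.12

Cumulative frequencies: 15, 35, 62, 96, 128
n = 128; position = n/2 = 64.
This falls in the class 7 to under 9: L = 7, F = 62, f = 34, h = 2.
Median ≈ 7 + ((64 − 62) / 34) × 2 = 7.1176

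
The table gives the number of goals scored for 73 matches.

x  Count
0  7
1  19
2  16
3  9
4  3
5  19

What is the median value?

Cumulative frequencies: 7, 26, 42, 51, 54, 73
n = 73, so the median is the value in position (n+1)/2 = 37.
Position 37 falls at value 2.

2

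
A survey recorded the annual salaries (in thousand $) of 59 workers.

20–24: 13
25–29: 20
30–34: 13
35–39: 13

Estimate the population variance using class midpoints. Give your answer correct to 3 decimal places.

Midpoints: 22, 27, 32, 37
n = 59, Σfm = 1723, mean = 29.2034
Σfm² = 51981
Σf(m − x̄)² = Σfm² − (Σfm)²/n = 51981 − 1723²/59 = 1663.5593
Population variance = 1663.5593 / 59 = 28.1959

28.196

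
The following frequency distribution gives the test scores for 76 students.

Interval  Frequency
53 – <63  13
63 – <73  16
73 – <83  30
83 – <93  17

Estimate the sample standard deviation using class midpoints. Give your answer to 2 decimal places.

Midpoints: 58, 68, 78, 88
n = 76, Σfm = 5678, mean = 74.7105
Σfm² = 431884
Σf(m − x̄)² = Σfm² − (Σfm)²/n = 431884 − 5678²/76 = 7677.6316
Sample variance = 7677.6316 / 75 = 102.3684
Standard deviation = √102.3684 = 10.1177

10.12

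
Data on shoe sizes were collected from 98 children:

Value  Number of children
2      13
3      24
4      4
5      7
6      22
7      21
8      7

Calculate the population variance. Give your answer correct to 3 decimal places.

3.935

Values: 2, 3, 4, 5, 6, 7, 8
n = 98, Σfx = 484, mean = 4.9388
Σfx² = 2776
Σf(x − x̄)² = Σfx² − (Σfx)²/n = 2776 − 484²/98 = 385.6327
Population variance = 385.6327 / 98 = 3.9350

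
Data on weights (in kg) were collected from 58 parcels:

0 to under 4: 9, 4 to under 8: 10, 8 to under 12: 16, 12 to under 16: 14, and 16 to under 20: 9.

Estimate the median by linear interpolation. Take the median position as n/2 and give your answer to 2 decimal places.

Cumulative frequencies: 9, 19, 35, 49, 58
n = 58; position = n/2 = 29.
This falls in the class 8 to under 12: L = 8, F = 19, f = 16, h = 4.
Median ≈ 8 + ((29 − 19) / 16) × 4 = 10.5000

10.50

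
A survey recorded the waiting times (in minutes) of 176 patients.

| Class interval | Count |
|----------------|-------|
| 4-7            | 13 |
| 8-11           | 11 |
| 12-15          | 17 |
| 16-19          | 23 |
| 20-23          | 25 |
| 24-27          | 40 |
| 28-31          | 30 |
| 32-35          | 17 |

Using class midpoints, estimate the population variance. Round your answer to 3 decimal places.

64.595

Midpoints: 5.5, 9.5, 13.5, 17.5, 21.5, 25.5, 29.5, 33.5
n = 176, Σfm = 3820, mean = 21.7045
Σfm² = 94280
Σf(m − x̄)² = Σfm² − (Σfm)²/n = 94280 − 3820²/176 = 11368.6364
Population variance = 11368.6364 / 176 = 64.5945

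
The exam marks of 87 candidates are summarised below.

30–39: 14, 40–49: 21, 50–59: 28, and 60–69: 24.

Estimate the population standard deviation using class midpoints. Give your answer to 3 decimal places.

Midpoints: 34.5, 44.5, 54.5, 64.5
n = 87, Σfm = 4491.5, mean = 51.6264
Σfm² = 241261.75
Σf(m − x̄)² = Σfm² − (Σfm)²/n = 241261.75 − 4491.5²/87 = 9381.6092
Population variance = 9381.6092 / 87 = 107.8346
Standard deviation = √107.8346 = 10.3843

10.384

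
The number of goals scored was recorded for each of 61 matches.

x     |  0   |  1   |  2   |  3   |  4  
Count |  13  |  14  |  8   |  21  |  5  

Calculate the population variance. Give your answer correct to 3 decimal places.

1.732

Values: 0, 1, 2, 3, 4
n = 61, Σfx = 113, mean = 1.8525
Σfx² = 315
Σf(x − x̄)² = Σfx² − (Σfx)²/n = 315 − 113²/61 = 105.6721
Population variance = 105.6721 / 61 = 1.7323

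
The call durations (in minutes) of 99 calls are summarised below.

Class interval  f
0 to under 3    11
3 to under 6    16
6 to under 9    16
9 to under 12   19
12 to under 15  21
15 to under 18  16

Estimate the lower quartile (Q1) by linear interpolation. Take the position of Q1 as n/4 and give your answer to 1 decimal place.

5.6

Cumulative frequencies: 11, 27, 43, 62, 83, 99
n = 99; position = n/4 = 24.75.
This falls in the class 3 to under 6: L = 3, F = 11, f = 16, h = 3.
Lower quartile ≈ 3 + ((24.75 − 11) / 16) × 3 = 5.5781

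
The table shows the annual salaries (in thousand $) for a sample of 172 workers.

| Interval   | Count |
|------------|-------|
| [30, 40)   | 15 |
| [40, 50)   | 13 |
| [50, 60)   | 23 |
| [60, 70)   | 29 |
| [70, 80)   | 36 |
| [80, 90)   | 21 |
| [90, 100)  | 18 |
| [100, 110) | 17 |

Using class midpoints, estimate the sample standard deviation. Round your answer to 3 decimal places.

Midpoints: 35, 45, 55, 65, 75, 85, 95, 105
n = 172, Σfm = 12240, mean = 71.1628
Σfm² = 940900
Σf(m − x̄)² = Σfm² − (Σfm)²/n = 940900 − 12240²/172 = 69867.4419
Sample variance = 69867.4419 / 171 = 408.5815
Standard deviation = √408.5815 = 20.2134

20.213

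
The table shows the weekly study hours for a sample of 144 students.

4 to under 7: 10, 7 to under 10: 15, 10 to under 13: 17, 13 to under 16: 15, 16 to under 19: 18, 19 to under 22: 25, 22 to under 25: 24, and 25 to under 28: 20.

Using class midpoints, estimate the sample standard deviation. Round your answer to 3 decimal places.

Midpoints: 5.5, 8.5, 11.5, 14.5, 17.5, 20.5, 23.5, 26.5
n = 144, Σfm = 2517, mean = 17.4792
Σfm² = 50106
Σf(m − x̄)² = Σfm² − (Σfm)²/n = 50106 − 2517²/144 = 6110.9375
Sample variance = 6110.9375 / 143 = 42.7338
Standard deviation = √42.7338 = 6.5371

6.537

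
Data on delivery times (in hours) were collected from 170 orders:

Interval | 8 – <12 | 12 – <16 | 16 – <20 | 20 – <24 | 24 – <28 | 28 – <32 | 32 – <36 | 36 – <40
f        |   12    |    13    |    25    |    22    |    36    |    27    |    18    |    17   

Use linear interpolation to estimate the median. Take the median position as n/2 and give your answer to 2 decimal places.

25.44

Cumulative frequencies: 12, 25, 50, 72, 108, 135, 153, 170
n = 170; position = n/2 = 85.
This falls in the class 24 – <28: L = 24, F = 72, f = 36, h = 4.
Median ≈ 24 + ((85 − 72) / 36) × 4 = 25.4444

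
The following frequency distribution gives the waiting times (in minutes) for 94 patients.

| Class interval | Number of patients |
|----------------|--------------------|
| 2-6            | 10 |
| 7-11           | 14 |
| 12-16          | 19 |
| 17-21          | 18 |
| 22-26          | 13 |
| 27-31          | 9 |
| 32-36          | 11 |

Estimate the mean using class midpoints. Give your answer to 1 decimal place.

Midpoints: 4, 9, 14, 19, 24, 29, 34
Σfm = 10×4 + 14×9 + 19×14 + 18×19 + 13×24 + 9×29 + 11×34 = 1721
n = Σf = 94
Mean = 1721 / 94 = 18.3085

18.3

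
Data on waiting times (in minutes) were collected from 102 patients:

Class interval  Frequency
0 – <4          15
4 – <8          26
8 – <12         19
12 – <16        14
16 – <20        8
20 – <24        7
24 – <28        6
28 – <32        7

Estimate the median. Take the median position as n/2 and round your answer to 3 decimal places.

10.105

Cumulative frequencies: 15, 41, 60, 74, 82, 89, 95, 102
n = 102; position = n/2 = 51.
This falls in the class 8 – <12: L = 8, F = 41, f = 19, h = 4.
Median ≈ 8 + ((51 − 41) / 19) × 4 = 10.1053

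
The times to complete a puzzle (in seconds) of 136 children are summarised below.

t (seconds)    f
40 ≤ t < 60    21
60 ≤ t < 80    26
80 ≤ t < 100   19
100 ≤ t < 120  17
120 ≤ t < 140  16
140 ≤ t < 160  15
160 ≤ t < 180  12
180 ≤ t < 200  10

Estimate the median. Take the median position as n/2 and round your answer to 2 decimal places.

102.35

Cumulative frequencies: 21, 47, 66, 83, 99, 114, 126, 136
n = 136; position = n/2 = 68.
This falls in the class 100 ≤ t < 120: L = 100, F = 66, f = 17, h = 20.
Median ≈ 100 + ((68 − 66) / 17) × 20 = 102.3529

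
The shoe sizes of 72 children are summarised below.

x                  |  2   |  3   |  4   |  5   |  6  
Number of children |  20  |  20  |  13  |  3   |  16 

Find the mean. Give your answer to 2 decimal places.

Values: 2, 3, 4, 5, 6
Σfx = 20×2 + 20×3 + 13×4 + 3×5 + 16×6 = 263
n = Σf = 72
Mean = 263 / 72 = 3.6528

3.65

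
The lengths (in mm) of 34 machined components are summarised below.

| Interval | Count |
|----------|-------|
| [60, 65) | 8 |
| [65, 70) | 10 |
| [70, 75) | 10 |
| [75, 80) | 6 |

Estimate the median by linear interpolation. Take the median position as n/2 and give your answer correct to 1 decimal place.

69.5

Cumulative frequencies: 8, 18, 28, 34
n = 34; position = n/2 = 17.
This falls in the class [65, 70): L = 65, F = 8, f = 10, h = 5.
Median ≈ 65 + ((17 − 8) / 10) × 5 = 69.5000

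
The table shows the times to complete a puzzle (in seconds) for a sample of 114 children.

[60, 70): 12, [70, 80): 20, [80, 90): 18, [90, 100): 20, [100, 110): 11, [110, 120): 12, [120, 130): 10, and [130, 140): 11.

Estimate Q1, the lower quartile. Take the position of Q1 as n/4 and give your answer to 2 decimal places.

78.25

Cumulative frequencies: 12, 32, 50, 70, 81, 93, 103, 114
n = 114; position = n/4 = 28.5.
This falls in the class [70, 80): L = 70, F = 12, f = 20, h = 10.
Lower quartile ≈ 70 + ((28.5 − 12) / 20) × 10 = 78.2500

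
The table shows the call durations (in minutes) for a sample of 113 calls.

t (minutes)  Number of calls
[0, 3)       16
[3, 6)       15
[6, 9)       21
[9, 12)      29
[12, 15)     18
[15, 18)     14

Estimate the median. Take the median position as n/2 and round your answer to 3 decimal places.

9.466

Cumulative frequencies: 16, 31, 52, 81, 99, 113
n = 113; position = n/2 = 56.5.
This falls in the class [9, 12): L = 9, F = 52, f = 29, h = 3.
Median ≈ 9 + ((56.5 − 52) / 29) × 3 = 9.4655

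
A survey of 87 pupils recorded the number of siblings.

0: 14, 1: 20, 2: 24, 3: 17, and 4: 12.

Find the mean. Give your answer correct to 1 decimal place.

Values: 0, 1, 2, 3, 4
Σfx = 14×0 + 20×1 + 24×2 + 17×3 + 12×4 = 167
n = Σf = 87
Mean = 167 / 87 = 1.9195

1.9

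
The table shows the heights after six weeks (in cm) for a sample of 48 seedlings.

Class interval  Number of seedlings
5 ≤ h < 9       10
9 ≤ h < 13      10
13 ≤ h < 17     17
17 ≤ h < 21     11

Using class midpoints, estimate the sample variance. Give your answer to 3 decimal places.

18.206

Midpoints: 7, 11, 15, 19
n = 48, Σfm = 644, mean = 13.4167
Σfm² = 9496
Σf(m − x̄)² = Σfm² − (Σfm)²/n = 9496 − 644²/48 = 855.6667
Sample variance = 855.6667 / 47 = 18.2057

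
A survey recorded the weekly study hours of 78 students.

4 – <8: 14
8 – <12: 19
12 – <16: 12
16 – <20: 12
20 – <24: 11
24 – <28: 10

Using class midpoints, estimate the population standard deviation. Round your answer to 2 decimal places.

6.68

Midpoints: 6, 10, 14, 18, 22, 26
n = 78, Σfm = 1160, mean = 14.8718
Σfm² = 20728
Σf(m − x̄)² = Σfm² − (Σfm)²/n = 20728 − 1160²/78 = 3476.7179
Population variance = 3476.7179 / 78 = 44.5733
Standard deviation = √44.5733 = 6.6763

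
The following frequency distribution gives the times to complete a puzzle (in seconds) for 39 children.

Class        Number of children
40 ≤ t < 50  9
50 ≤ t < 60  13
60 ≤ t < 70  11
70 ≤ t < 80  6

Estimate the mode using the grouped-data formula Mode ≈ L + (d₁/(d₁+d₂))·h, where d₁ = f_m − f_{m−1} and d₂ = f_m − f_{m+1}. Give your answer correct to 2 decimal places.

Modal class: 50 ≤ t < 60 (highest frequency 13).
d₁ = 13 − 9 = 4, d₂ = 13 − 11 = 2
Mode ≈ 50 + (4/(4+2)) × 10 = 50 + 6.6667 = 56.6667

56.67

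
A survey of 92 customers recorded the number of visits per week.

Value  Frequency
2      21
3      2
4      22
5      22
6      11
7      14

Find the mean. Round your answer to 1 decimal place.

4.5

Values: 2, 3, 4, 5, 6, 7
Σfx = 21×2 + 2×3 + 22×4 + 22×5 + 11×6 + 14×7 = 410
n = Σf = 92
Mean = 410 / 92 = 4.4565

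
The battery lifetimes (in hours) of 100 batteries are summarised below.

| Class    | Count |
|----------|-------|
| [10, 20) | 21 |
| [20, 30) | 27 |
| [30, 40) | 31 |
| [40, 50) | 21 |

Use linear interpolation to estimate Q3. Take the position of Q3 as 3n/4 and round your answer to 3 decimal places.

38.710

Cumulative frequencies: 21, 48, 79, 100
n = 100; position = 3n/4 = 75.
This falls in the class [30, 40): L = 30, F = 48, f = 31, h = 10.
Upper quartile ≈ 30 + ((75 − 48) / 31) × 10 = 38.7097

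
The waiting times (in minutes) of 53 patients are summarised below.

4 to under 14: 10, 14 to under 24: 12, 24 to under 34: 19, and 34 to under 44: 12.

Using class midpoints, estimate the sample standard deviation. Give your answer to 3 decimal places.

10.419

Midpoints: 9, 19, 29, 39
n = 53, Σfm = 1337, mean = 25.2264
Σfm² = 39373
Σf(m − x̄)² = Σfm² − (Σfm)²/n = 39373 − 1337²/53 = 5645.2830
Sample variance = 5645.2830 / 52 = 108.5631
Standard deviation = √108.5631 = 10.4194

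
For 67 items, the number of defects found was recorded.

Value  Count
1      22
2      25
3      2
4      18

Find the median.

Cumulative frequencies: 22, 47, 49, 67
n = 67, so the median is the value in position (n+1)/2 = 34.
Position 34 falls at value 2.

2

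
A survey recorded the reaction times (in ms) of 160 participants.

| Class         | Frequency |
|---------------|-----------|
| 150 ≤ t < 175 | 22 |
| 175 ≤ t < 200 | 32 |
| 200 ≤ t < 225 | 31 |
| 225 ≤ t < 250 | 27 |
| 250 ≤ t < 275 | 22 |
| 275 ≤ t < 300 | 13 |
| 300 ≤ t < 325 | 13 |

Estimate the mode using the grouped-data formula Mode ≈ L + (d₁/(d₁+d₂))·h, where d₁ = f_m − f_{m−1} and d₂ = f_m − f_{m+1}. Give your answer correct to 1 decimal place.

Modal class: 175 ≤ t < 200 (highest frequency 32).
d₁ = 32 − 22 = 10, d₂ = 32 − 31 = 1
Mode ≈ 175 + (10/(10+1)) × 25 = 175 + 22.7273 = 197.7273

197.7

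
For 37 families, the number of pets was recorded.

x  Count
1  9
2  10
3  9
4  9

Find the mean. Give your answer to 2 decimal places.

2.49

Values: 1, 2, 3, 4
Σfx = 9×1 + 10×2 + 9×3 + 9×4 = 92
n = Σf = 37
Mean = 92 / 37 = 2.4865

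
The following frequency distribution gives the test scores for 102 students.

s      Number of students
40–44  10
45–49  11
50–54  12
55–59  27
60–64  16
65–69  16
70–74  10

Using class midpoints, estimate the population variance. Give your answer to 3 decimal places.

Midpoints: 42, 47, 52, 57, 62, 67, 72
n = 102, Σfm = 5884, mean = 57.6863
Σfm² = 347278
Σf(m − x̄)² = Σfm² − (Σfm)²/n = 347278 − 5884²/102 = 7851.9608
Population variance = 7851.9608 / 102 = 76.9800

76.980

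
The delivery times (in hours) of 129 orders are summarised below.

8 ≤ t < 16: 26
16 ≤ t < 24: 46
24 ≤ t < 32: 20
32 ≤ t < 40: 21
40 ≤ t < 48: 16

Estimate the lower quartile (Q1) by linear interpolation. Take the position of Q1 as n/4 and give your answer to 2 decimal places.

Cumulative frequencies: 26, 72, 92, 113, 129
n = 129; position = n/4 = 32.25.
This falls in the class 16 ≤ t < 24: L = 16, F = 26, f = 46, h = 8.
Lower quartile ≈ 16 + ((32.25 − 26) / 46) × 8 = 17.0870

17.09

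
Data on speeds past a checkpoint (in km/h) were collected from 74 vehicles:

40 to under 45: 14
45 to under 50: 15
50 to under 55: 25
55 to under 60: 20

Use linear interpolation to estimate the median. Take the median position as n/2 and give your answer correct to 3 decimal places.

Cumulative frequencies: 14, 29, 54, 74
n = 74; position = n/2 = 37.
This falls in the class 50 to under 55: L = 50, F = 29, f = 25, h = 5.
Median ≈ 50 + ((37 − 29) / 25) × 5 = 51.6000

51.600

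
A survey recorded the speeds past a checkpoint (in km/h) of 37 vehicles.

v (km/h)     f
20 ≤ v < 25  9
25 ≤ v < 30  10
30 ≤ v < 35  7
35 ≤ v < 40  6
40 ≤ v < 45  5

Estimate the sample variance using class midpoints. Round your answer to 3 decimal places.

Midpoints: 22.5, 27.5, 32.5, 37.5, 42.5
n = 37, Σfm = 1142.5, mean = 30.8784
Σfm² = 36981.25
Σf(m − x̄)² = Σfm² − (Σfm)²/n = 36981.25 − 1142.5²/37 = 1702.7027
Sample variance = 1702.7027 / 36 = 47.2973

47.297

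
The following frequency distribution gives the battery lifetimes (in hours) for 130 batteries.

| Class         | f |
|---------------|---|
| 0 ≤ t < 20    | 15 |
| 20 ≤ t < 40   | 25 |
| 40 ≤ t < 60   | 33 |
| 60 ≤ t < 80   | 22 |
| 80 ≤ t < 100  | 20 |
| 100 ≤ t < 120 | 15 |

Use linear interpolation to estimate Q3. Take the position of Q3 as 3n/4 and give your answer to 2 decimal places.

82.50

Cumulative frequencies: 15, 40, 73, 95, 115, 130
n = 130; position = 3n/4 = 97.5.
This falls in the class 80 ≤ t < 100: L = 80, F = 95, f = 20, h = 20.
Upper quartile ≈ 80 + ((97.5 − 95) / 20) × 20 = 82.5000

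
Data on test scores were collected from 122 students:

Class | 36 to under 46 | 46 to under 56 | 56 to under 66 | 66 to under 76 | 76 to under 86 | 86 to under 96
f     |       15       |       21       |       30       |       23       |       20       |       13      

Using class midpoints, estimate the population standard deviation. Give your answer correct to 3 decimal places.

Midpoints: 41, 51, 61, 71, 81, 91
n = 122, Σfm = 7952, mean = 65.1803
Σfm² = 546282
Σf(m − x̄)² = Σfm² − (Σfm)²/n = 546282 − 7952²/122 = 27968.0328
Population variance = 27968.0328 / 122 = 229.2462
Standard deviation = √229.2462 = 15.1409

15.141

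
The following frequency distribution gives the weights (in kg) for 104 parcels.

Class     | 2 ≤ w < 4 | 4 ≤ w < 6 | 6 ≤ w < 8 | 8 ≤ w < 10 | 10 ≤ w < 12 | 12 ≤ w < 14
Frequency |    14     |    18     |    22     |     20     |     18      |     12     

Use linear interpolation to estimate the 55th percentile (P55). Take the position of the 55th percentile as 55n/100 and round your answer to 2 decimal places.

Cumulative frequencies: 14, 32, 54, 74, 92, 104
n = 104; position = 55n/100 = 57.2.
This falls in the class 8 ≤ w < 10: L = 8, F = 54, f = 20, h = 2.
55th percentile ≈ 8 + ((57.2 − 54) / 20) × 2 = 8.3200

8.32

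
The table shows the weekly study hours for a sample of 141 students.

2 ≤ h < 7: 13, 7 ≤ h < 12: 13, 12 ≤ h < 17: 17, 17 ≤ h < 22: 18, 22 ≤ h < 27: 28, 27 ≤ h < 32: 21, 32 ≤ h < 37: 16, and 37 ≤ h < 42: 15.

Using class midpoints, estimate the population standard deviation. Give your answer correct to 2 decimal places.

10.46

Midpoints: 4.5, 9.5, 14.5, 19.5, 24.5, 29.5, 34.5, 39.5
n = 141, Σfm = 3229.5, mean = 22.9043
Σfm² = 89385.25
Σf(m − x̄)² = Σfm² − (Σfm)²/n = 89385.25 − 3229.5²/141 = 15415.9574
Population variance = 15415.9574 / 141 = 109.3330
Standard deviation = √109.3330 = 10.4562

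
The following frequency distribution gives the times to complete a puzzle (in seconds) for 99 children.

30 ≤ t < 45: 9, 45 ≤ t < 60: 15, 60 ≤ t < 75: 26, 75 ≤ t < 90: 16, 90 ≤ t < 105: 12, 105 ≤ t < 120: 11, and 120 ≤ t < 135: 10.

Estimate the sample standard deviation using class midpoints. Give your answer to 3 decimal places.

Midpoints: 37.5, 52.5, 67.5, 82.5, 97.5, 112.5, 127.5
n = 99, Σfm = 7882.5, mean = 79.6212
Σfm² = 697218.75
Σf(m − x̄)² = Σfm² − (Σfm)²/n = 697218.75 − 7882.5²/99 = 69604.5455
Sample variance = 69604.5455 / 98 = 710.2505
Standard deviation = √710.2505 = 26.6505

26.651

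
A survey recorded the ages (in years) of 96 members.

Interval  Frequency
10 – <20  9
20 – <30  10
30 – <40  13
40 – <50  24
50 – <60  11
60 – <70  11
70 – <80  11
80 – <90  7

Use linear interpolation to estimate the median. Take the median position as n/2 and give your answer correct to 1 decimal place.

Cumulative frequencies: 9, 19, 32, 56, 67, 78, 89, 96
n = 96; position = n/2 = 48.
This falls in the class 40 – <50: L = 40, F = 32, f = 24, h = 10.
Median ≈ 40 + ((48 − 32) / 24) × 10 = 46.6667

46.7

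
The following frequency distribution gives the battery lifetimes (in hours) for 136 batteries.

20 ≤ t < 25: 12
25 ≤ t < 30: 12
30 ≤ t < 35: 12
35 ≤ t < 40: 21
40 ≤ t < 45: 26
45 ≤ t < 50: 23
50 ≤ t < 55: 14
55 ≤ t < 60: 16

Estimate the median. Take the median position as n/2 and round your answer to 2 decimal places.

Cumulative frequencies: 12, 24, 36, 57, 83, 106, 120, 136
n = 136; position = n/2 = 68.
This falls in the class 40 ≤ t < 45: L = 40, F = 57, f = 26, h = 5.
Median ≈ 40 + ((68 − 57) / 26) × 5 = 42.1154

42.12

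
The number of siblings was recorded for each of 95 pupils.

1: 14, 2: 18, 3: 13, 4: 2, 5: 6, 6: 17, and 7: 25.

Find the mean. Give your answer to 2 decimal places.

Values: 1, 2, 3, 4, 5, 6, 7
Σfx = 14×1 + 18×2 + 13×3 + 2×4 + 6×5 + 17×6 + 25×7 = 404
n = Σf = 95
Mean = 404 / 95 = 4.2526

4.25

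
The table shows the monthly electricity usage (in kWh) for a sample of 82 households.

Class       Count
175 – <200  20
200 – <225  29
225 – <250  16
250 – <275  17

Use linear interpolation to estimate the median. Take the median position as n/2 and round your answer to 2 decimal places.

Cumulative frequencies: 20, 49, 65, 82
n = 82; position = n/2 = 41.
This falls in the class 200 – <225: L = 200, F = 20, f = 29, h = 25.
Median ≈ 200 + ((41 − 20) / 29) × 25 = 218.1034

218.10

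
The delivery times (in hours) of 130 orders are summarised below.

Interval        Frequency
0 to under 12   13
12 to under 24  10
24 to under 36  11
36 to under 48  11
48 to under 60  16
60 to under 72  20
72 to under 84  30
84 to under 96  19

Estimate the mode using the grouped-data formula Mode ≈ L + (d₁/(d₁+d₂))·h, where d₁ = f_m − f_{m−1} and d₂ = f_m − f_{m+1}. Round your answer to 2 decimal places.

Modal class: 72 to under 84 (highest frequency 30).
d₁ = 30 − 20 = 10, d₂ = 30 − 19 = 11
Mode ≈ 72 + (10/(10+11)) × 12 = 72 + 5.7143 = 77.7143

77.71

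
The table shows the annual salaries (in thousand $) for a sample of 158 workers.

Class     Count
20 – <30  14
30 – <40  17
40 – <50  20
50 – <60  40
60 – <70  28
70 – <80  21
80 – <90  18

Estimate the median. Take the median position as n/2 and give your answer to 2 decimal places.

57.00

Cumulative frequencies: 14, 31, 51, 91, 119, 140, 158
n = 158; position = n/2 = 79.
This falls in the class 50 – <60: L = 50, F = 51, f = 40, h = 10.
Median ≈ 50 + ((79 − 51) / 40) × 10 = 57.0000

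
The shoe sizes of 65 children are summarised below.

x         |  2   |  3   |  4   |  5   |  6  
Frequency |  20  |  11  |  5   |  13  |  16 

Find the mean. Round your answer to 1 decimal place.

Values: 2, 3, 4, 5, 6
Σfx = 20×2 + 11×3 + 5×4 + 13×5 + 16×6 = 254
n = Σf = 65
Mean = 254 / 65 = 3.9077

3.9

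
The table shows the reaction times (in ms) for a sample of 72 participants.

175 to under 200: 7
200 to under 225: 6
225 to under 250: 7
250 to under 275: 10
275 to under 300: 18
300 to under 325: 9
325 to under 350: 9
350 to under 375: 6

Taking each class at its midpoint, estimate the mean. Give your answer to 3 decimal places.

278.819

Midpoints: 187.5, 212.5, 237.5, 262.5, 287.5, 312.5, 337.5, 362.5
Σfm = 7×187.5 + 6×212.5 + 7×237.5 + 10×262.5 + 18×287.5 + 9×312.5 + 9×337.5 + 6×362.5 = 20075
n = Σf = 72
Mean = 20075 / 72 = 278.8194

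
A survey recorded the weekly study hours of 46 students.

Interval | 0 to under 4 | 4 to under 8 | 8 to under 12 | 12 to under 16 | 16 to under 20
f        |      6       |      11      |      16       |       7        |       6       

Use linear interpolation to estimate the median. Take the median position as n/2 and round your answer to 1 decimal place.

Cumulative frequencies: 6, 17, 33, 40, 46
n = 46; position = n/2 = 23.
This falls in the class 8 to under 12: L = 8, F = 17, f = 16, h = 4.
Median ≈ 8 + ((23 − 17) / 16) × 4 = 9.5000

9.5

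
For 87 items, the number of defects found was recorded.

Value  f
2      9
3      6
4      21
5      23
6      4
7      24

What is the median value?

5

Cumulative frequencies: 9, 15, 36, 59, 63, 87
n = 87, so the median is the value in position (n+1)/2 = 44.
Position 44 falls at value 5.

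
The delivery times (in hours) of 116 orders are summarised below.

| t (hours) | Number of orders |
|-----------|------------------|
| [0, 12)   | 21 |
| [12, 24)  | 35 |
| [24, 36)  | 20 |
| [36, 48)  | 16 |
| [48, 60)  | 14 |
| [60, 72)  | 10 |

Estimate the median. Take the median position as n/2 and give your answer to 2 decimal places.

25.20

Cumulative frequencies: 21, 56, 76, 92, 106, 116
n = 116; position = n/2 = 58.
This falls in the class [24, 36): L = 24, F = 56, f = 20, h = 12.
Median ≈ 24 + ((58 − 56) / 20) × 12 = 25.2000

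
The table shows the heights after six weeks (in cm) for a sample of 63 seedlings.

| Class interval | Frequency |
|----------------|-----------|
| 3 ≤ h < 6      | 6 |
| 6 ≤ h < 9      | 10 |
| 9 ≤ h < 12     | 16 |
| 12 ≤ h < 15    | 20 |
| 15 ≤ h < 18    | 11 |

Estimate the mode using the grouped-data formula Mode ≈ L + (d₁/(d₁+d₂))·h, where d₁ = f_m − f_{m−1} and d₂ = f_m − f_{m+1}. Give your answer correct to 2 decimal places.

Modal class: 12 ≤ h < 15 (highest frequency 20).
d₁ = 20 − 16 = 4, d₂ = 20 − 11 = 9
Mode ≈ 12 + (4/(4+9)) × 3 = 12 + 0.9231 = 12.9231

12.92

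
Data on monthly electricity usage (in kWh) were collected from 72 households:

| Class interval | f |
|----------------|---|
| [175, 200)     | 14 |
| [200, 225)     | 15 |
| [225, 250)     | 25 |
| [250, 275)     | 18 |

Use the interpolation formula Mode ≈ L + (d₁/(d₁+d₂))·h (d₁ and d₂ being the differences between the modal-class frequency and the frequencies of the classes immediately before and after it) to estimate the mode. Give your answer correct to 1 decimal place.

Modal class: [225, 250) (highest frequency 25).
d₁ = 25 − 15 = 10, d₂ = 25 − 18 = 7
Mode ≈ 225 + (10/(10+7)) × 25 = 225 + 14.7059 = 239.7059

239.7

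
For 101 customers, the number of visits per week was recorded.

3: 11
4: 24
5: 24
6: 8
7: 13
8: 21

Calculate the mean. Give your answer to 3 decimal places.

5.505

Values: 3, 4, 5, 6, 7, 8
Σfx = 11×3 + 24×4 + 24×5 + 8×6 + 13×7 + 21×8 = 556
n = Σf = 101
Mean = 556 / 101 = 5.5050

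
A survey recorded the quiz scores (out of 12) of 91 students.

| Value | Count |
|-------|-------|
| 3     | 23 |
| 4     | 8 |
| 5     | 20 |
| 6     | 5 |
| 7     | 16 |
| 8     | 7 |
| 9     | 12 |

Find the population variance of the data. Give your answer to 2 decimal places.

Values: 3, 4, 5, 6, 7, 8, 9
n = 91, Σfx = 507, mean = 5.5714
Σfx² = 3219
Σf(x − x̄)² = Σfx² − (Σfx)²/n = 3219 − 507²/91 = 394.2857
Population variance = 394.2857 / 91 = 4.3328

4.33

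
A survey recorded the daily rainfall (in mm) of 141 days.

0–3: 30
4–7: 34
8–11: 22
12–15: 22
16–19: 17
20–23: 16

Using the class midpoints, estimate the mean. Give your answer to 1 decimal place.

9.8

Midpoints: 1.5, 5.5, 9.5, 13.5, 17.5, 21.5
Σfm = 30×1.5 + 34×5.5 + 22×9.5 + 22×13.5 + 17×17.5 + 16×21.5 = 1379.5
n = Σf = 141
Mean = 1379.5 / 141 = 9.7837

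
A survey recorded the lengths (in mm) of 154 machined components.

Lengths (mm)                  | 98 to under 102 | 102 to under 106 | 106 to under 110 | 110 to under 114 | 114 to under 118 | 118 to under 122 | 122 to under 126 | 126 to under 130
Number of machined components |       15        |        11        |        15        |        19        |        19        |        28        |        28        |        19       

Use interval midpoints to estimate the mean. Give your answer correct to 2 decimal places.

115.97

Midpoints: 100, 104, 108, 112, 116, 120, 124, 128
Σfm = 15×100 + 11×104 + 15×108 + 19×112 + 19×116 + 28×120 + 28×124 + 19×128 = 17860
n = Σf = 154
Mean = 17860 / 154 = 115.9740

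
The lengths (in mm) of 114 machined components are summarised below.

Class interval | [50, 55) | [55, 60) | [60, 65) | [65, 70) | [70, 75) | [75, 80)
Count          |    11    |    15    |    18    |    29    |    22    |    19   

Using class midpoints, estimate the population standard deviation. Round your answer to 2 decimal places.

7.71

Midpoints: 52.5, 57.5, 62.5, 67.5, 72.5, 77.5
n = 114, Σfm = 7590, mean = 66.5789
Σfm² = 512112.5
Σf(m − x̄)² = Σfm² − (Σfm)²/n = 512112.5 − 7590²/114 = 6778.2895
Population variance = 6778.2895 / 114 = 59.4587
Standard deviation = √59.4587 = 7.7109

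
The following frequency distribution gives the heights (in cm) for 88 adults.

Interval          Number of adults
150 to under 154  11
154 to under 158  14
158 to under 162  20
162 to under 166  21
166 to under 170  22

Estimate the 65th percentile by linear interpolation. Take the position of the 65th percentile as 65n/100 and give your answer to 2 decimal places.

Cumulative frequencies: 11, 25, 45, 66, 88
n = 88; position = 65n/100 = 57.2.
This falls in the class 162 to under 166: L = 162, F = 45, f = 21, h = 4.
65th percentile ≈ 162 + ((57.2 − 45) / 21) × 4 = 164.3238

164.32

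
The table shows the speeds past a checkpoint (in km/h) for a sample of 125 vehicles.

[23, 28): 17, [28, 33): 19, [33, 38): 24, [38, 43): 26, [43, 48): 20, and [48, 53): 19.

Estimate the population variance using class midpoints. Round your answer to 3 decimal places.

Midpoints: 25.5, 30.5, 35.5, 40.5, 45.5, 50.5
n = 125, Σfm = 4787.5, mean = 38.3000
Σfm² = 191481.25
Σf(m − x̄)² = Σfm² − (Σfm)²/n = 191481.25 − 4787.5²/125 = 8120.0000
Population variance = 8120.0000 / 125 = 64.9600

64.960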